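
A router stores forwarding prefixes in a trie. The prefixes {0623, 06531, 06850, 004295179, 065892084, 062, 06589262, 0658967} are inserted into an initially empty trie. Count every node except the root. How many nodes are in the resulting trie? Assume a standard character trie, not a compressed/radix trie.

28

Trace insertions, counting only characters that open a new branch:
  "0623" → 4 new (0, 6, 2, 3)
  "06531" → prefix "06" already present; 3 new (5, 3, 1)
  "06850" → prefix "06" already present; 3 new (8, 5, 0)
  "004295179" → prefix "0" already present; 8 new (0, 4, 2, 9, 5, 1, 7, 9)
  "065892084" → prefix "065" already present; 6 new (8, 9, 2, 0, 8, 4)
  "062" → prefix "062" already present; 0 new (none)
  "06589262" → prefix "065892" already present; 2 new (6, 2)
  "0658967" → prefix "06589" already present; 2 new (6, 7)
Total nodes = 4 + 3 + 3 + 8 + 6 + 0 + 2 + 2 = 28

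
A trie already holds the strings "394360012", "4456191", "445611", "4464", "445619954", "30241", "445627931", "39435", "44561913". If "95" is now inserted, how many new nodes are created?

2

No existing word starts with "9", so every character of "95" needs a new node.
2 − 0 = 2 new nodes.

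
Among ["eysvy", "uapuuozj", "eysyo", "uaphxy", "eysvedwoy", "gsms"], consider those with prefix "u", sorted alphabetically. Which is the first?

DFS of the "u" subtree visits, in order: "uaphxy", "uapuuozj"
Position 1: uaphxy

uaphxy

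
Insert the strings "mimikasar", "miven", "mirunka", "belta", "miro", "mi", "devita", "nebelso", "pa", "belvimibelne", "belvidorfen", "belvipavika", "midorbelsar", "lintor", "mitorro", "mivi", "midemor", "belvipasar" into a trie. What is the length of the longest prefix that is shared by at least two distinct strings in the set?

The deepest shared node is where two words last agree before diverging.
e.g. "belvipasar" and "belvipavika" share the prefix "belvipa" of length 7; no pair shares a longer one.
Longest shared-prefix length: 7

7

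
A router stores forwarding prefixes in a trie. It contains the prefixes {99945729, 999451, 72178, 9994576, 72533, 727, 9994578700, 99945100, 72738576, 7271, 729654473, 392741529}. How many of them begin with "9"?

5

Traverse to the node for "9", then collect every word in that subtree.
Matches: "999451", "99945100", "99945729", "9994576", "9994578700"
Count: 5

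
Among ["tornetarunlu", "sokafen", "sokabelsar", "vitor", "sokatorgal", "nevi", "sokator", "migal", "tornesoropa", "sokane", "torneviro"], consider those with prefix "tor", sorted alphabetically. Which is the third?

Filter for "tor…" and sort: "tornesoropa", "tornetarunlu", "torneviro"
The 3rd is torneviro.

torneviro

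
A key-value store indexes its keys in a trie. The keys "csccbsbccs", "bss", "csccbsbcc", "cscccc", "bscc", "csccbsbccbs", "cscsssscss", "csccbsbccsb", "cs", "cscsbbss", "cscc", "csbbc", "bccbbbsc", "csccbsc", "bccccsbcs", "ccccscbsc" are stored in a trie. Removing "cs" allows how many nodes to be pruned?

0

A node on "cs"'s path can go only if nothing else ends at it or branches off below it.
Every node on "cs" is still needed (e.g. by "csccbsbccs"), so nothing is freed.
Nodes removed: 0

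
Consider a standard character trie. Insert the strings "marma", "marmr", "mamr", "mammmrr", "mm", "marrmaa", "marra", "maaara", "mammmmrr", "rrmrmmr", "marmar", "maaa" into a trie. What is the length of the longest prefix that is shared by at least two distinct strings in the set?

The deepest shared node is where two words last agree before diverging.
e.g. "mammmmrr" and "mammmrr" share the prefix "mammm" of length 5; no pair shares a longer one.
Longest shared-prefix length: 5

5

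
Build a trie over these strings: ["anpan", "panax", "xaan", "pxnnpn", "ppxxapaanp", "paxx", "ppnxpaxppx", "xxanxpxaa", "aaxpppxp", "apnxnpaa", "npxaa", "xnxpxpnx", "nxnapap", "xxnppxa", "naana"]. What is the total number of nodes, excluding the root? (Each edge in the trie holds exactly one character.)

Insert word by word; a character creates a node only if that edge doesn't already exist:
  "anpan" → 5 new (a, n, p, a, n)
  "panax" → 5 new (p, a, n, a, x)
  "xaan" → 4 new (x, a, a, n)
  "pxnnpn" → prefix "p" already present; 5 new (x, n, n, p, n)
  "ppxxapaanp" → prefix "p" already present; 9 new (p, x, x, a, p, a, a, n, p)
  "paxx" → prefix "pa" already present; 2 new (x, x)
  "ppnxpaxppx" → prefix "pp" already present; 8 new (n, x, p, a, x, p, p, x)
  "xxanxpxaa" → prefix "x" already present; 8 new (x, a, n, x, p, x, a, a)
  "aaxpppxp" → prefix "a" already present; 7 new (a, x, p, p, p, x, p)
  "apnxnpaa" → prefix "a" already present; 7 new (p, n, x, n, p, a, a)
  "npxaa" → 5 new (n, p, x, a, a)
  "xnxpxpnx" → prefix "x" already present; 7 new (n, x, p, x, p, n, x)
  "nxnapap" → prefix "n" already present; 6 new (x, n, a, p, a, p)
  "xxnppxa" → prefix "xx" already present; 5 new (n, p, p, x, a)
  "naana" → prefix "n" already present; 4 new (a, a, n, a)
Total nodes = 5 + 5 + 4 + 5 + 9 + 2 + 8 + 8 + 7 + 7 + 5 + 7 + 6 + 5 + 4 = 87

87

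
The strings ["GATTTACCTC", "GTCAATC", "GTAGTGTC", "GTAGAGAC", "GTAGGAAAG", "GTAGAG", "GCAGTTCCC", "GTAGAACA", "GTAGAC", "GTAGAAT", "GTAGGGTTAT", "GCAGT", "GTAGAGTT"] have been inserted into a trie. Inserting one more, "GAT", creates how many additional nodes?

"GAT" is already a full path in the trie; only an end-marker is added.
No new nodes are needed: 0.

0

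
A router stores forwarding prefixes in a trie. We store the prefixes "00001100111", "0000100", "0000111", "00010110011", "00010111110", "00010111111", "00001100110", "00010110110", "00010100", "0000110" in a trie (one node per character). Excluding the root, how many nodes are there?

Insert word by word; a character creates a node only if that edge doesn't already exist:
  "00001100111" → 11 new (0, 0, 0, 0, 1, 1, 0, 0, 1, 1, 1)
  "0000100" → prefix "00001" already present; 2 new (0, 0)
  "0000111" → prefix "000011" already present; 1 new (1)
  "00010110011" → prefix "000" already present; 8 new (1, 0, 1, 1, 0, 0, 1, 1)
  "00010111110" → prefix "0001011" already present; 4 new (1, 1, 1, 0)
  "00010111111" → prefix "0001011111" already present; 1 new (1)
  "00001100110" → prefix "0000110011" already present; 1 new (0)
  "00010110110" → prefix "00010110" already present; 3 new (1, 1, 0)
  "00010100" → prefix "000101" already present; 2 new (0, 0)
  "0000110" → prefix "0000110" already present; 0 new (none)
Total nodes = 11 + 2 + 1 + 8 + 4 + 1 + 1 + 3 + 2 + 0 = 33

33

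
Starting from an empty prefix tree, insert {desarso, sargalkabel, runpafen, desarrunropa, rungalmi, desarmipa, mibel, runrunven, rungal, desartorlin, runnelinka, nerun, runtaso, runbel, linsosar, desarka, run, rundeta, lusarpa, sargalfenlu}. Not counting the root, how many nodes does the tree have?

103

Insert word by word; a character creates a node only if that edge doesn't already exist:
  "desarso" → 7 new (d, e, s, a, r, s, o)
  "sargalkabel" → 11 new (s, a, r, g, a, l, k, a, b, e, l)
  "runpafen" → 8 new (r, u, n, p, a, f, e, n)
  "desarrunropa" → prefix "desar" already present; 7 new (r, u, n, r, o, p, a)
  "rungalmi" → prefix "run" already present; 5 new (g, a, l, m, i)
  "desarmipa" → prefix "desar" already present; 4 new (m, i, p, a)
  "mibel" → 5 new (m, i, b, e, l)
  "runrunven" → prefix "run" already present; 6 new (r, u, n, v, e, n)
  "rungal" → prefix "rungal" already present; 0 new (none)
  "desartorlin" → prefix "desar" already present; 6 new (t, o, r, l, i, n)
  "runnelinka" → prefix "run" already present; 7 new (n, e, l, i, n, k, a)
  "nerun" → 5 new (n, e, r, u, n)
  "runtaso" → prefix "run" already present; 4 new (t, a, s, o)
  "runbel" → prefix "run" already present; 3 new (b, e, l)
  "linsosar" → 8 new (l, i, n, s, o, s, a, r)
  "desarka" → prefix "desar" already present; 2 new (k, a)
  "run" → prefix "run" already present; 0 new (none)
  "rundeta" → prefix "run" already present; 4 new (d, e, t, a)
  "lusarpa" → prefix "l" already present; 6 new (u, s, a, r, p, a)
  "sargalfenlu" → prefix "sargal" already present; 5 new (f, e, n, l, u)
Total nodes = 7 + 11 + 8 + 7 + 5 + 4 + 5 + 6 + 0 + 6 + 7 + 5 + 4 + 3 + 8 + 2 + 0 + 4 + 6 + 5 = 103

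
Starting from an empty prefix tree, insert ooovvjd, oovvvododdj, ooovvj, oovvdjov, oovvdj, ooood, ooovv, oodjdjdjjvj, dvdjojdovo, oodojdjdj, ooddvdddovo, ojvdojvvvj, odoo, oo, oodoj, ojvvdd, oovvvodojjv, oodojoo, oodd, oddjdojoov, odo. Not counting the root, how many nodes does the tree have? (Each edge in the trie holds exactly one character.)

83

For each word, the new-node count is its length minus the longest prefix already in the trie:
  "ooovvjd" → 7 new (o, o, o, v, v, j, d)
  "oovvvododdj" → prefix "oo" already present; 9 new (v, v, v, o, d, o, d, d, j)
  "ooovvj" → prefix "ooovvj" already present; 0 new (none)
  "oovvdjov" → prefix "oovv" already present; 4 new (d, j, o, v)
  "oovvdj" → prefix "oovvdj" already present; 0 new (none)
  "ooood" → prefix "ooo" already present; 2 new (o, d)
  "ooovv" → prefix "ooovv" already present; 0 new (none)
  "oodjdjdjjvj" → prefix "oo" already present; 9 new (d, j, d, j, d, j, j, v, j)
  "dvdjojdovo" → 10 new (d, v, d, j, o, j, d, o, v, o)
  "oodojdjdj" → prefix "ood" already present; 6 new (o, j, d, j, d, j)
  "ooddvdddovo" → prefix "ood" already present; 8 new (d, v, d, d, d, o, v, o)
  "ojvdojvvvj" → prefix "o" already present; 9 new (j, v, d, o, j, v, v, v, j)
  "odoo" → prefix "o" already present; 3 new (d, o, o)
  "oo" → prefix "oo" already present; 0 new (none)
  "oodoj" → prefix "oodoj" already present; 0 new (none)
  "ojvvdd" → prefix "ojv" already present; 3 new (v, d, d)
  "oovvvodojjv" → prefix "oovvvodo" already present; 3 new (j, j, v)
  "oodojoo" → prefix "oodoj" already present; 2 new (o, o)
  "oodd" → prefix "oodd" already present; 0 new (none)
  "oddjdojoov" → prefix "od" already present; 8 new (d, j, d, o, j, o, o, v)
  "odo" → prefix "odo" already present; 0 new (none)
Total nodes = 7 + 9 + 0 + 4 + 0 + 2 + 0 + 9 + 10 + 6 + 8 + 9 + 3 + 0 + 0 + 3 + 3 + 2 + 0 + 8 + 0 = 83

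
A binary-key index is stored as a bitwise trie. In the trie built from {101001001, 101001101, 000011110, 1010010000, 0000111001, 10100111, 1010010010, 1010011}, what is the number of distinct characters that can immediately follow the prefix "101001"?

Follow the path "101001" to its node, then look at its outgoing edges.
Characters that immediately follow "101001" among the stored strings: {0, 1}.
That node has 2 child edges.

2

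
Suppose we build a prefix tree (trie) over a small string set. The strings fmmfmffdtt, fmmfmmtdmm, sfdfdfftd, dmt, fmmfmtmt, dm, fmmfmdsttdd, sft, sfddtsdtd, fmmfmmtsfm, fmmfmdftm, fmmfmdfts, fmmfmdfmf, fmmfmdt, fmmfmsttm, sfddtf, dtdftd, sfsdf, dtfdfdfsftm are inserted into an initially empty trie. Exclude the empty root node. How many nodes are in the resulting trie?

For each word, the new-node count is its length minus the longest prefix already in the trie:
  "fmmfmffdtt" → 10 new (f, m, m, f, m, f, f, d, t, t)
  "fmmfmmtdmm" → prefix "fmmfm" already present; 5 new (m, t, d, m, m)
  "sfdfdfftd" → 9 new (s, f, d, f, d, f, f, t, d)
  "dmt" → 3 new (d, m, t)
  "fmmfmtmt" → prefix "fmmfm" already present; 3 new (t, m, t)
  "dm" → prefix "dm" already present; 0 new (none)
  "fmmfmdsttdd" → prefix "fmmfm" already present; 6 new (d, s, t, t, d, d)
  "sft" → prefix "sf" already present; 1 new (t)
  "sfddtsdtd" → prefix "sfd" already present; 6 new (d, t, s, d, t, d)
  "fmmfmmtsfm" → prefix "fmmfmmt" already present; 3 new (s, f, m)
  "fmmfmdftm" → prefix "fmmfmd" already present; 3 new (f, t, m)
  "fmmfmdfts" → prefix "fmmfmdft" already present; 1 new (s)
  "fmmfmdfmf" → prefix "fmmfmdf" already present; 2 new (m, f)
  "fmmfmdt" → prefix "fmmfmd" already present; 1 new (t)
  "fmmfmsttm" → prefix "fmmfm" already present; 4 new (s, t, t, m)
  "sfddtf" → prefix "sfddt" already present; 1 new (f)
  "dtdftd" → prefix "d" already present; 5 new (t, d, f, t, d)
  "sfsdf" → prefix "sf" already present; 3 new (s, d, f)
  "dtfdfdfsftm" → prefix "dt" already present; 9 new (f, d, f, d, f, s, f, t, m)
Total nodes = 10 + 5 + 9 + 3 + 3 + 0 + 6 + 1 + 6 + 3 + 3 + 1 + 2 + 1 + 4 + 1 + 5 + 3 + 9 = 75

75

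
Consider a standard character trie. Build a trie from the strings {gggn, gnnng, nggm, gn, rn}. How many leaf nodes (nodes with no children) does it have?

A leaf is a node with no children — equivalently, the end of a word that is not a proper prefix of any other stored word.
Those words: "gggn", "gnnng", "nggm", "rn"
Leaf count: 4

4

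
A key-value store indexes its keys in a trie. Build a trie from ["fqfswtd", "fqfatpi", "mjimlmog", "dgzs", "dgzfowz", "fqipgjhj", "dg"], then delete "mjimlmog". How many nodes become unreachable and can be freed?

A node on "mjimlmog"'s path can go only if nothing else ends at it or branches off below it.
No other word shares any prefix with "mjimlmog", so all 8 of its nodes go.
Nodes removed: 8

8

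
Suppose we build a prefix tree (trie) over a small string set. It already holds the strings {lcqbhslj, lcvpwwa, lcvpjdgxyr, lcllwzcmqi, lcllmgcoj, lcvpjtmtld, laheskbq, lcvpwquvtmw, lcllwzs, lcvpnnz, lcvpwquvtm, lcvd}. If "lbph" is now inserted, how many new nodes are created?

"l" is already a path in the trie; the remaining "bph" must be added.
New nodes needed: |"lbph"| − 1 = 4 − 1 = 3.

3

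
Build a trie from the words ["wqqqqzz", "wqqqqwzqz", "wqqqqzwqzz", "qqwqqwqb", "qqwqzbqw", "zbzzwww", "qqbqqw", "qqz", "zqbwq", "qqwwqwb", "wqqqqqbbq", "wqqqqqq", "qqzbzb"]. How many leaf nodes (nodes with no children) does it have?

Leaves are exactly the stored words that no other stored word extends.
Those words: "qqbqqw", "qqwqqwqb", "qqwqzbqw", "qqwwqwb", "qqzbzb", "wqqqqqbbq", "wqqqqqq", "wqqqqwzqz", "wqqqqzwqzz", "wqqqqzz", "zbzzwww", "zqbwq"
Leaf count: 12

12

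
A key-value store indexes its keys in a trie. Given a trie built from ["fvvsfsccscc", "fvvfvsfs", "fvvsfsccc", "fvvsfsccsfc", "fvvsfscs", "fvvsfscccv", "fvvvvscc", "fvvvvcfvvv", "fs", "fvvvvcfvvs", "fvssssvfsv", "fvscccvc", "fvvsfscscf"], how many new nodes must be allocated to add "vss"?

3

No existing word starts with "v", so every character of "vss" needs a new node.
3 − 0 = 3 new nodes.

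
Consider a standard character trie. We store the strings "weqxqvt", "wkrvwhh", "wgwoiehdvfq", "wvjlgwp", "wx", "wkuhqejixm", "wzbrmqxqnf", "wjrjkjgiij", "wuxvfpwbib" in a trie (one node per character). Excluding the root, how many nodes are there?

65

Insert word by word; a character creates a node only if that edge doesn't already exist:
  "weqxqvt" → 7 new (w, e, q, x, q, v, t)
  "wkrvwhh" → prefix "w" already present; 6 new (k, r, v, w, h, h)
  "wgwoiehdvfq" → prefix "w" already present; 10 new (g, w, o, i, e, h, d, v, f, q)
  "wvjlgwp" → prefix "w" already present; 6 new (v, j, l, g, w, p)
  "wx" → prefix "w" already present; 1 new (x)
  "wkuhqejixm" → prefix "wk" already present; 8 new (u, h, q, e, j, i, x, m)
  "wzbrmqxqnf" → prefix "w" already present; 9 new (z, b, r, m, q, x, q, n, f)
  "wjrjkjgiij" → prefix "w" already present; 9 new (j, r, j, k, j, g, i, i, j)
  "wuxvfpwbib" → prefix "w" already present; 9 new (u, x, v, f, p, w, b, i, b)
Total nodes = 7 + 6 + 10 + 6 + 1 + 8 + 9 + 9 + 9 = 65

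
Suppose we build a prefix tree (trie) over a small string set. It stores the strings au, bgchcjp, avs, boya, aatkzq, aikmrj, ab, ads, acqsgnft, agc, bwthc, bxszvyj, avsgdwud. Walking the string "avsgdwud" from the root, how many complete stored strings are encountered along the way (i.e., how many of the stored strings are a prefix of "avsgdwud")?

2

Traverse "avsgdwud" character by character; count nodes along the way that are marked as word ends.
Prefixes of the query that are stored words: "avs", "avsgdwud"
Count: 2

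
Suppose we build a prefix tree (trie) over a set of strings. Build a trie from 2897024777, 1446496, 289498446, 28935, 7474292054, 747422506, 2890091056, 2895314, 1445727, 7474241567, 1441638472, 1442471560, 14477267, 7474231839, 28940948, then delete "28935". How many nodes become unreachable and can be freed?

After clearing the end-marker at "28935", prune upward until reaching a node still needed by another word.
The suffix "35" (2 nodes) is used only by "28935"; the node for "289" still has the child "7", so pruning stops there.
Nodes removed: 2

2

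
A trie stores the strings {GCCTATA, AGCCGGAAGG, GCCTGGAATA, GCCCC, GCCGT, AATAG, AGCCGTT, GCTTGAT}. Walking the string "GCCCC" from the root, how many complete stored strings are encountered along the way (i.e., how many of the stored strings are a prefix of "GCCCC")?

Walk "GCCCC" from the root; an end-of-word marker is hit whenever a stored word is a prefix of "GCCCC".
Prefixes of the query that are stored words: "GCCCC"
Count: 1

1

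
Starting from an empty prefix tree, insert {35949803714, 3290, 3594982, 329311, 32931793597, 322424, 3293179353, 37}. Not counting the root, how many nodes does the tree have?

30

Insert word by word; a character creates a node only if that edge doesn't already exist:
  "35949803714" → 11 new (3, 5, 9, 4, 9, 8, 0, 3, 7, 1, 4)
  "3290" → prefix "3" already present; 3 new (2, 9, 0)
  "3594982" → prefix "359498" already present; 1 new (2)
  "329311" → prefix "329" already present; 3 new (3, 1, 1)
  "32931793597" → prefix "32931" already present; 6 new (7, 9, 3, 5, 9, 7)
  "322424" → prefix "32" already present; 4 new (2, 4, 2, 4)
  "3293179353" → prefix "329317935" already present; 1 new (3)
  "37" → prefix "3" already present; 1 new (7)
Total nodes = 11 + 3 + 1 + 3 + 6 + 4 + 1 + 1 = 30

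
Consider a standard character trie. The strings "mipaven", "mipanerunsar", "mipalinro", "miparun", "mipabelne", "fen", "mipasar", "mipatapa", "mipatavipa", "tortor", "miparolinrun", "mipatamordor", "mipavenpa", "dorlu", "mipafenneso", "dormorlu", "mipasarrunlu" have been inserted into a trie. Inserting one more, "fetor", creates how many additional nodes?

3

Walking "fetor" from the root, the first 2 characters ("fe") follow existing edges; "t" is the first miss.
Each of the 3 remaining characters creates one node.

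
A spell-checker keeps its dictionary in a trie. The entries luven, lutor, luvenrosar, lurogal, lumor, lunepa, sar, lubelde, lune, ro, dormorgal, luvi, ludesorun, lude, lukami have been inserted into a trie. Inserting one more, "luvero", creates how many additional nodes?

Walking "luvero" from the root, the first 4 characters ("luve") follow existing edges; "r" is the first miss.
So 6 − 4 = 2 new nodes.

2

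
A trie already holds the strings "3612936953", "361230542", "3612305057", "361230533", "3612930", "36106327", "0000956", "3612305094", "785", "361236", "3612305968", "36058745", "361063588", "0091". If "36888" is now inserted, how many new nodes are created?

"36" is already a path in the trie; the remaining "888" must be added.
New nodes needed: |"36888"| − 2 = 5 − 2 = 3.

3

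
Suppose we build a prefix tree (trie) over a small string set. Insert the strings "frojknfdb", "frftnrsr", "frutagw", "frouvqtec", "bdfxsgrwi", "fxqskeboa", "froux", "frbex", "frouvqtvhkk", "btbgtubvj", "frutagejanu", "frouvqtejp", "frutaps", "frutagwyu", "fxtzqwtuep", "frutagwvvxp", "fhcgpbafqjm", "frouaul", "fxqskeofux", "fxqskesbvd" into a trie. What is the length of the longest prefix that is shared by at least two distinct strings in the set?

8

The deepest shared node is where two words last agree before diverging.
e.g. "frouvqtec" and "frouvqtejp" share the prefix "frouvqte" of length 8; no pair shares a longer one.
Longest shared-prefix length: 8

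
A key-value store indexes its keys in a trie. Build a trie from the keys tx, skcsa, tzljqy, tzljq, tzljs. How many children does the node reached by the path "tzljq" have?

1

The children of the "tzljq" node are the distinct next characters among strings starting with "tzljq".
Distinct next characters after "tzljq": y.
That node has 1 child edge.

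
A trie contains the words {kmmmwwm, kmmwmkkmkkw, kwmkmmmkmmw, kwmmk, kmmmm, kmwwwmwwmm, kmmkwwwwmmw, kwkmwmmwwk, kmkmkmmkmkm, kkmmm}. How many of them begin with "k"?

10

Walk to "k"; the words in its subtree are exactly those with that prefix.
Matches: "kkmmm", "kmkmkmmkmkm", "kmmkwwwwmmw", "kmmmm", "kmmmwwm", "kmmwmkkmkkw", "kmwwwmwwmm", "kwkmwmmwwk", "kwmkmmmkmmw", "kwmmk"
Count: 10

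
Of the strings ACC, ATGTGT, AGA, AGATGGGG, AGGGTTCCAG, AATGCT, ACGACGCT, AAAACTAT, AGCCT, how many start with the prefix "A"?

Walk to "A"; the words in its subtree are exactly those with that prefix.
Matches: "AAAACTAT", "AATGCT", "ACC", "ACGACGCT", "AGA", "AGATGGGG", "AGCCT", "AGGGTTCCAG", "ATGTGT"
Count: 9

9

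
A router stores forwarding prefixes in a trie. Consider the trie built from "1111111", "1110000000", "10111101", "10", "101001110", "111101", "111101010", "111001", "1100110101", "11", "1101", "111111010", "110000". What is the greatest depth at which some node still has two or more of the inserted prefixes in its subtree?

The deepest shared node is where two words last agree before diverging.
"111101" and "111101010" agree on "111101" (6 characters) before diverging; nothing deeper is shared.
Longest shared-prefix length: 6

6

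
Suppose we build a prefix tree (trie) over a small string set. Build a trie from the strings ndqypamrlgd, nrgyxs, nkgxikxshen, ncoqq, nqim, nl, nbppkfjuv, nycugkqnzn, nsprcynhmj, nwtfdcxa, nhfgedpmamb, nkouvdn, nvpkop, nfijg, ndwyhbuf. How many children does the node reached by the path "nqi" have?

The children of the "nqi" node are the distinct next characters among strings starting with "nqi".
Characters that immediately follow "nqi" among the stored strings: {m}.
That node has 1 child edge.

1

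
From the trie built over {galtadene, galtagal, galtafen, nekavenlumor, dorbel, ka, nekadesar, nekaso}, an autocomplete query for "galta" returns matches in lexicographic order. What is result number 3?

galtagal

Words with prefix "galta", in lexicographic order: "galtadene", "galtafen", "galtagal"
Position 3: galtagal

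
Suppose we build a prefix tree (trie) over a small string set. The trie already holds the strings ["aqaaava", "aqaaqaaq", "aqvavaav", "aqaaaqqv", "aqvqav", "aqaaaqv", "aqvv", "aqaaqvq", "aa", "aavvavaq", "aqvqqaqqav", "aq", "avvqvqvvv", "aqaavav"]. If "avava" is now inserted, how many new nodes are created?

The longest prefix of "avava" already in the trie is "av" (length 2).
Each of the 3 remaining characters creates one node.

3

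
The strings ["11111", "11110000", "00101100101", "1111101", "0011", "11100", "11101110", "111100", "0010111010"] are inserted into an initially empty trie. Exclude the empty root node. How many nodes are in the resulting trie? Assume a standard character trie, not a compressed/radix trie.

Insert word by word; a character creates a node only if that edge doesn't already exist:
  "11111" → 5 new (1, 1, 1, 1, 1)
  "11110000" → prefix "1111" already present; 4 new (0, 0, 0, 0)
  "00101100101" → 11 new (0, 0, 1, 0, 1, 1, 0, 0, 1, 0, 1)
  "1111101" → prefix "11111" already present; 2 new (0, 1)
  "0011" → prefix "001" already present; 1 new (1)
  "11100" → prefix "111" already present; 2 new (0, 0)
  "11101110" → prefix "1110" already present; 4 new (1, 1, 1, 0)
  "111100" → prefix "111100" already present; 0 new (none)
  "0010111010" → prefix "001011" already present; 4 new (1, 0, 1, 0)
Total nodes = 5 + 4 + 11 + 2 + 1 + 2 + 4 + 0 + 4 = 33

33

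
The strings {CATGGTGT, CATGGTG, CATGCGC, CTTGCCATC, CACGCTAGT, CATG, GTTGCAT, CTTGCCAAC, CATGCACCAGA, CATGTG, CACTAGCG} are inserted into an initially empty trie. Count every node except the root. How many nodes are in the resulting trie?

Insert word by word; a character creates a node only if that edge doesn't already exist:
  "CATGGTGT" → 8 new (C, A, T, G, G, T, G, T)
  "CATGGTG" → prefix "CATGGTG" already present; 0 new (none)
  "CATGCGC" → prefix "CATG" already present; 3 new (C, G, C)
  "CTTGCCATC" → prefix "C" already present; 8 new (T, T, G, C, C, A, T, C)
  "CACGCTAGT" → prefix "CA" already present; 7 new (C, G, C, T, A, G, T)
  "CATG" → prefix "CATG" already present; 0 new (none)
  "GTTGCAT" → 7 new (G, T, T, G, C, A, T)
  "CTTGCCAAC" → prefix "CTTGCCA" already present; 2 new (A, C)
  "CATGCACCAGA" → prefix "CATGC" already present; 6 new (A, C, C, A, G, A)
  "CATGTG" → prefix "CATG" already present; 2 new (T, G)
  "CACTAGCG" → prefix "CAC" already present; 5 new (T, A, G, C, G)
Total nodes = 8 + 0 + 3 + 8 + 7 + 0 + 7 + 2 + 6 + 2 + 5 = 48

48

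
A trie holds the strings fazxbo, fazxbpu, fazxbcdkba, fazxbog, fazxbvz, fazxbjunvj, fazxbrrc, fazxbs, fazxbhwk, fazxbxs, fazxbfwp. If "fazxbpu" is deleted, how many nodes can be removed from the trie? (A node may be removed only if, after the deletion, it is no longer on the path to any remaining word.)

A node on "fazxbpu"'s path can go only if nothing else ends at it or branches off below it.
The suffix "pu" (2 nodes) is used only by "fazxbpu"; the node for "fazxb" still has the child "o", so pruning stops there.
Nodes removed: 2

2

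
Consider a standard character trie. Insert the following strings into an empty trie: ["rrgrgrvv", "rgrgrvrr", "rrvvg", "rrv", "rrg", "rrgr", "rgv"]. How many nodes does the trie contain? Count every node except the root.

19

Trace insertions, counting only characters that open a new branch:
  "rrgrgrvv" → 8 new (r, r, g, r, g, r, v, v)
  "rgrgrvrr" → prefix "r" already present; 7 new (g, r, g, r, v, r, r)
  "rrvvg" → prefix "rr" already present; 3 new (v, v, g)
  "rrv" → prefix "rrv" already present; 0 new (none)
  "rrg" → prefix "rrg" already present; 0 new (none)
  "rrgr" → prefix "rrgr" already present; 0 new (none)
  "rgv" → prefix "rg" already present; 1 new (v)
Total nodes = 8 + 7 + 3 + 0 + 0 + 0 + 1 = 19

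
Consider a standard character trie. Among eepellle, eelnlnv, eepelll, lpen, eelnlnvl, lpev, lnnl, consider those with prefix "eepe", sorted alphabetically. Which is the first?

eepelll

Words with prefix "eepe", in lexicographic order: "eepelll", "eepellle"
Position 1: eepelll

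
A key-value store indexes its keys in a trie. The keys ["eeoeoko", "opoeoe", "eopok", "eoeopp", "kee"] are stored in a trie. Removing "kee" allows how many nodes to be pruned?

After clearing the end-marker at "kee", prune upward until reaching a node still needed by another word.
No other word shares any prefix with "kee", so all 3 of its nodes go.
Nodes removed: 3

3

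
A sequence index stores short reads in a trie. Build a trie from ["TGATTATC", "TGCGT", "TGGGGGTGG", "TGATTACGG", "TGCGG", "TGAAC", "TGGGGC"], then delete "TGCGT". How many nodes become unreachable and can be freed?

After clearing the end-marker at "TGCGT", prune upward until reaching a node still needed by another word.
The suffix "T" (1 node) is used only by "TGCGT"; the node for "TGCG" still has the child "G", so pruning stops there.
Nodes removed: 1

1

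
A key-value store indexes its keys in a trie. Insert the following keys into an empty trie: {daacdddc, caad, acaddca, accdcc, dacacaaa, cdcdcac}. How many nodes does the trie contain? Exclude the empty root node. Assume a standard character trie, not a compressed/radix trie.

35

Insert word by word; a character creates a node only if that edge doesn't already exist:
  "daacdddc" → 8 new (d, a, a, c, d, d, d, c)
  "caad" → 4 new (c, a, a, d)
  "acaddca" → 7 new (a, c, a, d, d, c, a)
  "accdcc" → prefix "ac" already present; 4 new (c, d, c, c)
  "dacacaaa" → prefix "da" already present; 6 new (c, a, c, a, a, a)
  "cdcdcac" → prefix "c" already present; 6 new (d, c, d, c, a, c)
Total nodes = 8 + 4 + 7 + 4 + 6 + 6 = 35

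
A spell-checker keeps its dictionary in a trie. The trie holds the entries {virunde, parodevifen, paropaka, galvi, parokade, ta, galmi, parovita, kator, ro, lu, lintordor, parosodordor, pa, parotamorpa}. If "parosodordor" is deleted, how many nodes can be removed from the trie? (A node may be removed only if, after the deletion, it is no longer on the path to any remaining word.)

A node on "parosodordor"'s path can go only if nothing else ends at it or branches off below it.
The suffix "sodordor" (8 nodes) is used only by "parosodordor"; the node for "paro" still has the child "d", so pruning stops there.
Nodes removed: 8

8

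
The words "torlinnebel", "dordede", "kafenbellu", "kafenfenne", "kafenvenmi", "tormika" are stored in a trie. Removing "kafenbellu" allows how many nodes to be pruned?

5

A node on "kafenbellu"'s path can go only if nothing else ends at it or branches off below it.
The suffix "bellu" (5 nodes) is used only by "kafenbellu"; the node for "kafen" still has the child "f", so pruning stops there.
Nodes removed: 5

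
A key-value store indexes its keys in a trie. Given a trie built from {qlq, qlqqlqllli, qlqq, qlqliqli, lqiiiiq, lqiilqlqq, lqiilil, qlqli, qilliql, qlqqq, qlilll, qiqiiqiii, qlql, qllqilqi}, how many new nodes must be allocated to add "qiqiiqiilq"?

Walking "qiqiiqiilq" from the root, the first 8 characters ("qiqiiqii") follow existing edges; "l" is the first miss.
Each of the 2 remaining characters creates one node.

2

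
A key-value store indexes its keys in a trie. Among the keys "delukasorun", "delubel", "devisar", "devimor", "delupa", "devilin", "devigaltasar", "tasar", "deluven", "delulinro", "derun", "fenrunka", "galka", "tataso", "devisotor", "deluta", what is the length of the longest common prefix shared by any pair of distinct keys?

The deepest shared node is where two words last agree before diverging.
e.g. "devisar" and "devisotor" share the prefix "devis" of length 5; no pair shares a longer one.
Longest shared-prefix length: 5

5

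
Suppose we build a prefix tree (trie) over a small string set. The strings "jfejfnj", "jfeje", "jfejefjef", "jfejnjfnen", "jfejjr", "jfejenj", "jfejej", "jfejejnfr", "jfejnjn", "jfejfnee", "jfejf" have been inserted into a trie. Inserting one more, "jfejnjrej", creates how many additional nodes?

3

Walking "jfejnjrej" from the root, the first 6 characters ("jfejnj") follow existing edges; "r" is the first miss.
New nodes needed: |"jfejnjrej"| − 6 = 9 − 6 = 3.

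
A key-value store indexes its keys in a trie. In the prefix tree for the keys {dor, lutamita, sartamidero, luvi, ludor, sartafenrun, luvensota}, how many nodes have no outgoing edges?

7

A leaf is a node with no children — equivalently, the end of a word that is not a proper prefix of any other stored word.
Those words: "dor", "ludor", "lutamita", "luvensota", "luvi", "sartafenrun", "sartamidero"
Leaf count: 7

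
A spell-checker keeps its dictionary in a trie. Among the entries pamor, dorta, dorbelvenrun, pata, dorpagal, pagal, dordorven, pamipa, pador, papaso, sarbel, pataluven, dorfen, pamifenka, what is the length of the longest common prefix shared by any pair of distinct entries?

4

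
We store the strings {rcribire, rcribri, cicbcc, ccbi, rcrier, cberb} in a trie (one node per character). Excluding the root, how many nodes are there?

25

Trie structure (* marks end of a word):
(root)
├─ c
│  ├─ b
│  │  └─ e
│  │     └─ r
│  │        └─ b *
│  ├─ c
│  │  └─ b
│  │     └─ i *
│  └─ i
│     └─ c
│        └─ b
│           └─ c
│              └─ c *
└─ r
   └─ c
      └─ r
         └─ i
            ├─ b
            │  ├─ i
            │  │  └─ r
            │  │     └─ e *
            │  └─ r
            │     └─ i *
            └─ e
               └─ r *
Counting every labelled node above: 25.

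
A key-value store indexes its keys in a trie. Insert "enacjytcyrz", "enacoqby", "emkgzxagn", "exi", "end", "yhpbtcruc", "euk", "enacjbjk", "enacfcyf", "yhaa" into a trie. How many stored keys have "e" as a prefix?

8

Filter for entries beginning with "e":
Matches: "emkgzxagn", "enacfcyf", "enacjbjk", "enacjytcyrz", "enacoqby", "end", "euk", "exi"
Count: 8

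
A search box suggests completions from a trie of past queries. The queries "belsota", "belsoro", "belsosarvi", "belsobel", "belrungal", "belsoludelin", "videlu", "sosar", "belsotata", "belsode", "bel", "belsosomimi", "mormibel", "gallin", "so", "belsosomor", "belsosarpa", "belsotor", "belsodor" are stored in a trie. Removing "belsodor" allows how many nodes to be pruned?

After clearing the end-marker at "belsodor", prune upward until reaching a node still needed by another word.
The suffix "or" (2 nodes) is used only by "belsodor"; the node for "belsod" still has the child "e", so pruning stops there.
Nodes removed: 2

2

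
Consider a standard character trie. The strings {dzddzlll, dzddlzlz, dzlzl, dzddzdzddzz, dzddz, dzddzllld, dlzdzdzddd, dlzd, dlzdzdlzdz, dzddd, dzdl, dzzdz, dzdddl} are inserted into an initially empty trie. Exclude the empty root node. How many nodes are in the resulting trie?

41

Count nodes per top-level branch (shared prefixes stored once):
  'd'-branch (dlzd, dlzdzdlzdz, dlzdzdzddd, dzddd, dzdddl, dzddlzlz, dzddz, dzddzdzddzz, dzddzlll, dzddzllld, dzdl, dzlzl, dzzdz): 41 nodes
Sum: 41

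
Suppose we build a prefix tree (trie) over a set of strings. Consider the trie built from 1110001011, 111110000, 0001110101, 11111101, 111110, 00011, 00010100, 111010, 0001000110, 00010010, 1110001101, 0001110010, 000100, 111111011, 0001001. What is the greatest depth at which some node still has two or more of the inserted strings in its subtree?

Equivalently: take the maximum, over all pairs, of their longest common prefix length.
"11111101" and "111111011" agree on "11111101" (8 characters) before diverging; nothing deeper is shared.
Longest shared-prefix length: 8

8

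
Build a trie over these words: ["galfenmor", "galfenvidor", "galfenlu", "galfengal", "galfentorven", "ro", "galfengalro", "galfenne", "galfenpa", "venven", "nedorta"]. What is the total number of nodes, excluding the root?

Count nodes per top-level branch (shared prefixes stored once):
  'g'-branch (galfengal, galfengalro, galfenlu, galfenmor, galfenne, galfenpa, galfentorven, galfenvidor): 31 nodes
  'n'-branch (nedorta): 7 nodes
  'r'-branch (ro): 2 nodes
  'v'-branch (venven): 6 nodes
Sum: 46

46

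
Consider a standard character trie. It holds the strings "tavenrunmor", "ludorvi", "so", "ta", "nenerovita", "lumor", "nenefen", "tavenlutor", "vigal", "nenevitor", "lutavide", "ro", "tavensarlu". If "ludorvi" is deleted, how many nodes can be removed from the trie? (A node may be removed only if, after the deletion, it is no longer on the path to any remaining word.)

A node on "ludorvi"'s path can go only if nothing else ends at it or branches off below it.
The suffix "dorvi" (5 nodes) is used only by "ludorvi"; the node for "lu" still has the child "m", so pruning stops there.
Nodes removed: 5

5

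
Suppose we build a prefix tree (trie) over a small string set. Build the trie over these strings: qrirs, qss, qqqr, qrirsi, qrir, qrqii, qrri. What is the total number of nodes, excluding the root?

Count nodes per top-level branch (shared prefixes stored once):
  'q'-branch (qqqr, qrir, qrirs, qrirsi, qrqii, qrri, qss): 16 nodes
Sum: 16

16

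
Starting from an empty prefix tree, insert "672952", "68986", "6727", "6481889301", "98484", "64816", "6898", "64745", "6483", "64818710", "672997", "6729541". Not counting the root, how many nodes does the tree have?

37

Trie structure (* marks end of a word):
(root)
├─ 6
│  ├─ 4
│  │  ├─ 7
│  │  │  └─ 4
│  │  │     └─ 5 *
│  │  └─ 8
│  │     ├─ 1
│  │     │  ├─ 6 *
│  │     │  └─ 8
│  │     │     ├─ 7
│  │     │     │  └─ 1
│  │     │     │     └─ 0 *
│  │     │     └─ 8
│  │     │        └─ 9
│  │     │           └─ 3
│  │     │              └─ 0
│  │     │                 └─ 1 *
│  │     └─ 3 *
│  ├─ 7
│  │  └─ 2
│  │     ├─ 7 *
│  │     └─ 9
│  │        ├─ 5
│  │        │  ├─ 2 *
│  │        │  └─ 4
│  │        │     └─ 1 *
│  │        └─ 9
│  │           └─ 7 *
│  └─ 8
│     └─ 9
│        └─ 8 *
│           └─ 6 *
└─ 9
   └─ 8
      └─ 4
         └─ 8
            └─ 4 *
Counting every labelled node above: 37.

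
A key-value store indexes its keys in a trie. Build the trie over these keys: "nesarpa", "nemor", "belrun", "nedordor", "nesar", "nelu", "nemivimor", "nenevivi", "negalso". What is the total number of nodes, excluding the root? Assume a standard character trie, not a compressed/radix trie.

41

Insert word by word; a character creates a node only if that edge doesn't already exist:
  "nesarpa" → 7 new (n, e, s, a, r, p, a)
  "nemor" → prefix "ne" already present; 3 new (m, o, r)
  "belrun" → 6 new (b, e, l, r, u, n)
  "nedordor" → prefix "ne" already present; 6 new (d, o, r, d, o, r)
  "nesar" → prefix "nesar" already present; 0 new (none)
  "nelu" → prefix "ne" already present; 2 new (l, u)
  "nemivimor" → prefix "nem" already present; 6 new (i, v, i, m, o, r)
  "nenevivi" → prefix "ne" already present; 6 new (n, e, v, i, v, i)
  "negalso" → prefix "ne" already present; 5 new (g, a, l, s, o)
Total nodes = 7 + 3 + 6 + 6 + 0 + 2 + 6 + 6 + 5 = 41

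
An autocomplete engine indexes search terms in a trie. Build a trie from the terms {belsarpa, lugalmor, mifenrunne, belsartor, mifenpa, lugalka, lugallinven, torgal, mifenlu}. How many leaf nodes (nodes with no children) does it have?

9

Leaves are exactly the stored words that no other stored word extends.
Those words: "belsarpa", "belsartor", "lugalka", "lugallinven", "lugalmor", "mifenlu", "mifenpa", "mifenrunne", "torgal"
Leaf count: 9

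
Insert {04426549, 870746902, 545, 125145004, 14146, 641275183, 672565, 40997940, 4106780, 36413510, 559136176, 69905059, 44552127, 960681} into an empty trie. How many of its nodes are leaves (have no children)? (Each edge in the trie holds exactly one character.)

14

A leaf is a node with no children — equivalently, the end of a word that is not a proper prefix of any other stored word.
Those words: "04426549", "125145004", "14146", "36413510", "40997940", "4106780", "44552127", "545", "559136176", "641275183", "672565", "69905059", "870746902", "960681"
Leaf count: 14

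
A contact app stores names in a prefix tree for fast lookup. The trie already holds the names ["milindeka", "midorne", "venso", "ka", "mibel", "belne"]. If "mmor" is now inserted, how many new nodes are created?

3

"m" is already a path in the trie; the remaining "mor" must be added.
New nodes needed: |"mmor"| − 1 = 4 − 1 = 3.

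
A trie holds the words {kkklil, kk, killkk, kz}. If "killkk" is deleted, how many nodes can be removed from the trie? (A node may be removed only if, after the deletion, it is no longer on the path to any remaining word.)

5

Walk "killkk" from the leaf back toward the root, removing each node that no remaining word uses.
The suffix "illkk" (5 nodes) is used only by "killkk"; the node for "k" still has the child "k", so pruning stops there.
Nodes removed: 5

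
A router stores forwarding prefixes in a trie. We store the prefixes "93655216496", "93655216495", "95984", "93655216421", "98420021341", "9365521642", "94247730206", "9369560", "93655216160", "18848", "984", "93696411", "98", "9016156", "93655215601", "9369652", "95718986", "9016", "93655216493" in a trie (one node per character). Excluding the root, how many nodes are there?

73

For each word, the new-node count is its length minus the longest prefix already in the trie:
  "93655216496" → 11 new (9, 3, 6, 5, 5, 2, 1, 6, 4, 9, 6)
  "93655216495" → prefix "9365521649" already present; 1 new (5)
  "95984" → prefix "9" already present; 4 new (5, 9, 8, 4)
  "93655216421" → prefix "936552164" already present; 2 new (2, 1)
  "98420021341" → prefix "9" already present; 10 new (8, 4, 2, 0, 0, 2, 1, 3, 4, 1)
  "9365521642" → prefix "9365521642" already present; 0 new (none)
  "94247730206" → prefix "9" already present; 10 new (4, 2, 4, 7, 7, 3, 0, 2, 0, 6)
  "9369560" → prefix "936" already present; 4 new (9, 5, 6, 0)
  "93655216160" → prefix "93655216" already present; 3 new (1, 6, 0)
  "18848" → 5 new (1, 8, 8, 4, 8)
  "984" → prefix "984" already present; 0 new (none)
  "93696411" → prefix "9369" already present; 4 new (6, 4, 1, 1)
  "98" → prefix "98" already present; 0 new (none)
  "9016156" → prefix "9" already present; 6 new (0, 1, 6, 1, 5, 6)
  "93655215601" → prefix "9365521" already present; 4 new (5, 6, 0, 1)
  "9369652" → prefix "93696" already present; 2 new (5, 2)
  "95718986" → prefix "95" already present; 6 new (7, 1, 8, 9, 8, 6)
  "9016" → prefix "9016" already present; 0 new (none)
  "93655216493" → prefix "9365521649" already present; 1 new (3)
Total nodes = 11 + 1 + 4 + 2 + 10 + 0 + 10 + 4 + 3 + 5 + 0 + 4 + 0 + 6 + 4 + 2 + 6 + 0 + 1 = 73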